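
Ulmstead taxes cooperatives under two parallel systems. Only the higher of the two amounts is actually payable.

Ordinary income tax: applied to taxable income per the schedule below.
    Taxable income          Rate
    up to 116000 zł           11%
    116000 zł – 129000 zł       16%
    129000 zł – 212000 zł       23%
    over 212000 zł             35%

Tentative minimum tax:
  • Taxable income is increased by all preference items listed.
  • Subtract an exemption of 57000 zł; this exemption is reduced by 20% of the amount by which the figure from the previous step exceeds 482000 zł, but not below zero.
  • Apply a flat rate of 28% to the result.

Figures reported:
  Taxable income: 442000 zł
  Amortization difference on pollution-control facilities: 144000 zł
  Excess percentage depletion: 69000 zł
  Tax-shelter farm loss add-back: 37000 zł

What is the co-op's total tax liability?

189560 zł

Ordinary income tax:
  116000 zł × 11% = 12760 zł
  13000 zł × 16% = 2080 zł
  83000 zł × 23% = 19090 zł
  230000 zł × 35% = 80500 zł
  → 114430 zł

Tentative minimum tax:
  Adjusted income: 442000 zł + 144000 zł + 69000 zł + 37000 zł = 692000 zł
  Exemption: 57000 zł − 20% × (692000 zł − 482000 zł) = 57000 zł − 42000 zł = 15000 zł
  Base: 692000 zł − 15000 zł = 677000 zł
  677000 zł × 28% = 189560 zł

189560 zł > 114430 zł, so the tentative minimum tax is the binding amount.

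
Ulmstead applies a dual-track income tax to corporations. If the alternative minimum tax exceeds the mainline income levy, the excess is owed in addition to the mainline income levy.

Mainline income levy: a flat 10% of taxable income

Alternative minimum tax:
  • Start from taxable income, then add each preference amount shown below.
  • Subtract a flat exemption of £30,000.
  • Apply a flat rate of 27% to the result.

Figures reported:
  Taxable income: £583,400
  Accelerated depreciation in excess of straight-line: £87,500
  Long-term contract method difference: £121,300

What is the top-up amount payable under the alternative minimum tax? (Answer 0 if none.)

Mainline income levy:
  £583,400 × 10% = £58,340

Alternative minimum tax:
  Adjusted income: £583,400 + £87,500 + £121,300 = £792,200
  Less exemption £30,000 → base £762,200
  £762,200 × 27% = £205,794

Excess of alternative minimum tax over mainline income levy: £205,794 − £58,340 = £147,454.

£147,454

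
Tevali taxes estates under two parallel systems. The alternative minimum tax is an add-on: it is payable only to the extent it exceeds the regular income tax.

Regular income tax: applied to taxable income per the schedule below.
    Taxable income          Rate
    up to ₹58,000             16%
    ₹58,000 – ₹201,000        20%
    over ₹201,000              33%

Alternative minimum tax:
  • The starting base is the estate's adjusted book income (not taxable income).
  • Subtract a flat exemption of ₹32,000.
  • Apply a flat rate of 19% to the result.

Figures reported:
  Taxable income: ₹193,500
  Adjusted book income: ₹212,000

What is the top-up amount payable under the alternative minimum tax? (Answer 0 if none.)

₹0

Alternative minimum tax:
  Base (adjusted book income): ₹212,000
  Less exemption ₹32,000 → base ₹180,000
  ₹180,000 × 19% = ₹34,200

Regular income tax:
  ₹58,000 × 16% = ₹9,280
  ₹135,500 × 20% = ₹27,100
  → ₹36,380

₹34,200 ≤ ₹36,380, so no add-on is due.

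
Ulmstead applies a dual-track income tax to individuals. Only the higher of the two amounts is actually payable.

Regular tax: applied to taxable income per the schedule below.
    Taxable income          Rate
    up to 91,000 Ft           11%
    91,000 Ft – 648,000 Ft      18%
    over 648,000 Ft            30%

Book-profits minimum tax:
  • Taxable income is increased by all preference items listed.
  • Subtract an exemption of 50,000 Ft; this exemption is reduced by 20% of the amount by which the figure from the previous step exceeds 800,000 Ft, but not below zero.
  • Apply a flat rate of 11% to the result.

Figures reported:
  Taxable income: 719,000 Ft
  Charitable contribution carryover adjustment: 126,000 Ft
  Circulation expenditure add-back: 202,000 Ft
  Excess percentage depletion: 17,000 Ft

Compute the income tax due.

Regular tax:
  91,000 Ft × 11% = 10,010 Ft
  557,000 Ft × 18% = 100,260 Ft
  71,000 Ft × 30% = 21,300 Ft
  → 131,570 Ft

Book-profits minimum tax:
  Adjusted income: 719,000 Ft + 126,000 Ft + 202,000 Ft + 17,000 Ft = 1,064,000 Ft
  Exemption: 20% × (1,064,000 Ft − 800,000 Ft) = 52,800 Ft ≥ 50,000 Ft, so the exemption is fully phased out
  Base: 1,064,000 Ft − 0 Ft = 1,064,000 Ft
  1,064,000 Ft × 11% = 117,040 Ft

131,570 Ft > 117,040 Ft, so the regular tax governs.

131,570 Ft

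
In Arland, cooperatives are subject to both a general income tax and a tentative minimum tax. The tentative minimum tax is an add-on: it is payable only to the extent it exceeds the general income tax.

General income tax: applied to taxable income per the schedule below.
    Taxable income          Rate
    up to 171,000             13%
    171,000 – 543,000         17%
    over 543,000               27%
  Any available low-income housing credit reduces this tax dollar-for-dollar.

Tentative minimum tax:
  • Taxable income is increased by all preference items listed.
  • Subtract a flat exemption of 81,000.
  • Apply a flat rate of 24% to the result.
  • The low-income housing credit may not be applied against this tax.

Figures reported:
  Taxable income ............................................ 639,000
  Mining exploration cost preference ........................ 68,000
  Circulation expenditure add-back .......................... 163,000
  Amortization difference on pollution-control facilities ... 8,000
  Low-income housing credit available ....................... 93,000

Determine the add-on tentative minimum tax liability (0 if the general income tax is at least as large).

General income tax:
  171,000 × 13% = 22,230
  372,000 × 17% = 63,240
  96,000 × 27% = 25,920
  → 111,390
  Less low-income housing credit 93,000 → 18,390

Tentative minimum tax:
  Adjusted income: 639,000 + 68,000 + 163,000 + 8,000 = 878,000
  Less exemption 81,000 → base 797,000
  797,000 × 24% = 191,280

Excess of tentative minimum tax over general income tax: 191,280 − 18,390 = 172,890.

172,890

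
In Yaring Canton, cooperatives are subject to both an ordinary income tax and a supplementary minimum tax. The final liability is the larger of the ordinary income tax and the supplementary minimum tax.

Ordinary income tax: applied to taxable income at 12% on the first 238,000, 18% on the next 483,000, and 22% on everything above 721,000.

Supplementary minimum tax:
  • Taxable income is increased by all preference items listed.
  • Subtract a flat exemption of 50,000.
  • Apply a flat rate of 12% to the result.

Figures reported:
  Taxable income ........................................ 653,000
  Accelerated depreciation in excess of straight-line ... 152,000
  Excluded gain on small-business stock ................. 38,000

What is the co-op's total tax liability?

103,260

Supplementary minimum tax:
  Adjusted income: 653,000 + 152,000 + 38,000 = 843,000
  Less exemption 50,000 → base 793,000
  793,000 × 12% = 95,160

Ordinary income tax:
  238,000 × 12% = 28,560
  415,000 × 18% = 74,700
  → 103,260

103,260 > 95,160, so the ordinary income tax governs.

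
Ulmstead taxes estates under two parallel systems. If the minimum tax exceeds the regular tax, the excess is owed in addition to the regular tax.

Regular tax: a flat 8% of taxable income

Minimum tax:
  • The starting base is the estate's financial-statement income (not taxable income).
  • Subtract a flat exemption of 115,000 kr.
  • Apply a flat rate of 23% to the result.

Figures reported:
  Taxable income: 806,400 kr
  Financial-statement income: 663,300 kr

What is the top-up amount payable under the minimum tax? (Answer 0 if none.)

61,597 kr

Minimum tax:
  Base (financial-statement income): 663,300 kr
  Less exemption 115,000 kr → base 548,300 kr
  548,300 kr × 23% = 126,109 kr

Regular tax:
  806,400 kr × 8% = 64,512 kr

Excess of minimum tax over regular tax: 126,109 kr − 64,512 kr = 61,597 kr.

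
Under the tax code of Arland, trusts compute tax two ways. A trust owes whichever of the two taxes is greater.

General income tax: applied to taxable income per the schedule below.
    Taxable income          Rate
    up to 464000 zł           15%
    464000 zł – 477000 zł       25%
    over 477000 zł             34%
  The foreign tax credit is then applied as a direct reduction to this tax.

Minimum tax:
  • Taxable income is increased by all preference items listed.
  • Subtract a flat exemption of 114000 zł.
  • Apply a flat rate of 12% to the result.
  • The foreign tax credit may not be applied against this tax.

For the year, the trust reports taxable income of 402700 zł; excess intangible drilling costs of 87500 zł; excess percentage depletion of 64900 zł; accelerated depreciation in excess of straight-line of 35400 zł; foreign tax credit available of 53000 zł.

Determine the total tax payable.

57180 zł

General income tax:
  402700 zł × 15% = 60405 zł
  Less foreign tax credit 53000 zł → 7405 zł

Minimum tax:
  Adjusted income: 402700 zł + 87500 zł + 64900 zł + 35400 zł = 590500 zł
  Less exemption 114000 zł → base 476500 zł
  476500 zł × 12% = 57180 zł

57180 zł > 7405 zł, so the minimum tax is the binding amount.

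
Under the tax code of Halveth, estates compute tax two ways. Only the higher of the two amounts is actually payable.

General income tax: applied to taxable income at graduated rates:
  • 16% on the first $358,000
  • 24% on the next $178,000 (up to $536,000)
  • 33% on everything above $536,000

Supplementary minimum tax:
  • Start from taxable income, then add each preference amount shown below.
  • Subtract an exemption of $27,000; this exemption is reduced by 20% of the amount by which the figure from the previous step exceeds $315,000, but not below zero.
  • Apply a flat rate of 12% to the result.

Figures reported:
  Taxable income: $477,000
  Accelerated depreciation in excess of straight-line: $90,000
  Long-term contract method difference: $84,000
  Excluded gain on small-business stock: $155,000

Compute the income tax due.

$96,720

Supplementary minimum tax:
  Adjusted income: $477,000 + $90,000 + $84,000 + $155,000 = $806,000
  Exemption: 20% × ($806,000 − $315,000) = $98,200 ≥ $27,000, so the exemption is fully phased out
  Base: $806,000 − $0 = $806,000
  $806,000 × 12% = $96,720

General income tax:
  $358,000 × 16% = $57,280
  $119,000 × 24% = $28,560
  → $85,840

$96,720 > $85,840, so the supplementary minimum tax is the binding amount.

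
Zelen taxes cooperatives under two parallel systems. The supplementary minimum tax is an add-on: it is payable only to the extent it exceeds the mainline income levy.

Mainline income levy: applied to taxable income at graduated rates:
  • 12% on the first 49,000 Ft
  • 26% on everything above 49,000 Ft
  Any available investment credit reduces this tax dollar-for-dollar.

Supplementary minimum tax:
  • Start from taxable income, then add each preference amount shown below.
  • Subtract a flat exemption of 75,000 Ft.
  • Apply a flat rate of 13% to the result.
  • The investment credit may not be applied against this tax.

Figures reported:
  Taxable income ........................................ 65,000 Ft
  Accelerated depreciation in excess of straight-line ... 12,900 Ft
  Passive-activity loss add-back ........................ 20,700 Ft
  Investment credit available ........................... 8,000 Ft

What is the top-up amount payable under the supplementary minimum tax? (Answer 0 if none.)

Supplementary minimum tax:
  Adjusted income: 65,000 Ft + 12,900 Ft + 20,700 Ft = 98,600 Ft
  Less exemption 75,000 Ft → base 23,600 Ft
  23,600 Ft × 13% = 3,068 Ft

Mainline income levy:
  49,000 Ft × 12% = 5,880 Ft
  16,000 Ft × 26% = 4,160 Ft
  → 10,040 Ft
  Less investment credit 8,000 Ft → 2,040 Ft

Excess of supplementary minimum tax over mainline income levy: 3,068 Ft − 2,040 Ft = 1,028 Ft.

1,028 Ft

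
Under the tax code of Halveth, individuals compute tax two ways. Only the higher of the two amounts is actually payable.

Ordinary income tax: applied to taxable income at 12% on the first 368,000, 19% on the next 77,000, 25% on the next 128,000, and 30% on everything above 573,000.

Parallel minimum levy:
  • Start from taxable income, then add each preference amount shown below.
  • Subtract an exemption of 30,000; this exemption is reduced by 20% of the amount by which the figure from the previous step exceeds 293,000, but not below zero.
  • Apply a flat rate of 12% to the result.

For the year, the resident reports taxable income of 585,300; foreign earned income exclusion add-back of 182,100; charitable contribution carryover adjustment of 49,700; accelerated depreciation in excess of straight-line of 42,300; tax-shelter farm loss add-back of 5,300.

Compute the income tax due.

Ordinary income tax:
  368,000 × 12% = 44,160
  77,000 × 19% = 14,630
  128,000 × 25% = 32,000
  12,300 × 30% = 3,690
  → 94,480

Parallel minimum levy:
  Adjusted income: 585,300 + 182,100 + 49,700 + 42,300 + 5,300 = 864,700
  Exemption: 20% × (864,700 − 293,000) = 114,340 ≥ 30,000, so the exemption is fully phased out
  Base: 864,700 − 0 = 864,700
  864,700 × 12% = 103,764

103,764 > 94,480, so the parallel minimum levy is the binding amount.

103,764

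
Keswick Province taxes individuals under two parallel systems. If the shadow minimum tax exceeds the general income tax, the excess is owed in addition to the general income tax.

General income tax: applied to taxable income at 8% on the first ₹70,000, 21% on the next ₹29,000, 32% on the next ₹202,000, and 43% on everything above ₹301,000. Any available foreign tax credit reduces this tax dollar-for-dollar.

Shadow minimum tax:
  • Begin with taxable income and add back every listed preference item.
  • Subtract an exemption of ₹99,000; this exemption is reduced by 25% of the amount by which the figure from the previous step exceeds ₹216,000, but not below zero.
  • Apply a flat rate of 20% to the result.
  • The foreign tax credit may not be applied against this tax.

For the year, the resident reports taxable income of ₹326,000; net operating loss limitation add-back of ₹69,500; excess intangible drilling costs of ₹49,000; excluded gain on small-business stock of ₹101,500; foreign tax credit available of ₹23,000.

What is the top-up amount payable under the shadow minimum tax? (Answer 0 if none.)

General income tax:
  ₹70,000 × 8% = ₹5,600
  ₹29,000 × 21% = ₹6,090
  ₹202,000 × 32% = ₹64,640
  ₹25,000 × 43% = ₹10,750
  → ₹87,080
  Less foreign tax credit ₹23,000 → ₹64,080

Shadow minimum tax:
  Adjusted income: ₹326,000 + ₹69,500 + ₹49,000 + ₹101,500 = ₹546,000
  Exemption: ₹99,000 − 25% × (₹546,000 − ₹216,000) = ₹99,000 − ₹82,500 = ₹16,500
  Base: ₹546,000 − ₹16,500 = ₹529,500
  ₹529,500 × 20% = ₹105,900

Excess of shadow minimum tax over general income tax: ₹105,900 − ₹64,080 = ₹41,820.

₹41,820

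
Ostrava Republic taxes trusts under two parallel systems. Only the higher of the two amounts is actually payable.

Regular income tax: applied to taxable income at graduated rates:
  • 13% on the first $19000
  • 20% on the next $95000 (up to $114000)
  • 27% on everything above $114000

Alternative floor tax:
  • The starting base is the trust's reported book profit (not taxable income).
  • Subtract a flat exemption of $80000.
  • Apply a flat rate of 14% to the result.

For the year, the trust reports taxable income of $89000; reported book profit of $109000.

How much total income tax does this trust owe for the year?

Alternative floor tax:
  Base (reported book profit): $109000
  Less exemption $80000 → base $29000
  $29000 × 14% = $4060

Regular income tax:
  $19000 × 13% = $2470
  $70000 × 20% = $14000
  → $16470

$16470 > $4060, so the regular income tax governs.

$16470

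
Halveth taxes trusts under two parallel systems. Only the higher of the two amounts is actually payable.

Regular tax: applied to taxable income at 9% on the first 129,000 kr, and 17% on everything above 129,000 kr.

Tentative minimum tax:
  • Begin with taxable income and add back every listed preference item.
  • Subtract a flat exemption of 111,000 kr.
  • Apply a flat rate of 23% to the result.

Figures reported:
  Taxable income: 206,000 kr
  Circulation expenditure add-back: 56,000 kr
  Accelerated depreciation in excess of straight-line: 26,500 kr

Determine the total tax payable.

40,825 kr

Regular tax:
  129,000 kr × 9% = 11,610 kr
  77,000 kr × 17% = 13,090 kr
  → 24,700 kr

Tentative minimum tax:
  Adjusted income: 206,000 kr + 56,000 kr + 26,500 kr = 288,500 kr
  Less exemption 111,000 kr → base 177,500 kr
  177,500 kr × 23% = 40,825 kr

40,825 kr > 24,700 kr, so the tentative minimum tax is the binding amount.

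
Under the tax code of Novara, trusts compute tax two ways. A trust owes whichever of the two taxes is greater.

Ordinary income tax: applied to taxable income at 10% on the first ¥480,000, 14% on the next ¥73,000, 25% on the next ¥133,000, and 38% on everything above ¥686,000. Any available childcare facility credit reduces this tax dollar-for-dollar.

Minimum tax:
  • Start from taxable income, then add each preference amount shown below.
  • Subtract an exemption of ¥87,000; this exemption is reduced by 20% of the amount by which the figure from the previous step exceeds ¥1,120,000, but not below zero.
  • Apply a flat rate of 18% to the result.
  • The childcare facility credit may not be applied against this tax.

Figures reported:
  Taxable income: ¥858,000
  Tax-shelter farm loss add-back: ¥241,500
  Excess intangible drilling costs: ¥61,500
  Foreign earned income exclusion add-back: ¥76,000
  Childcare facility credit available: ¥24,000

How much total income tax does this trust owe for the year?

Ordinary income tax:
  ¥480,000 × 10% = ¥48,000
  ¥73,000 × 14% = ¥10,220
  ¥133,000 × 25% = ¥33,250
  ¥172,000 × 38% = ¥65,360
  → ¥156,830
  Less childcare facility credit ¥24,000 → ¥132,830

Minimum tax:
  Adjusted income: ¥858,000 + ¥241,500 + ¥61,500 + ¥76,000 = ¥1,237,000
  Exemption: ¥87,000 − 20% × (¥1,237,000 − ¥1,120,000) = ¥87,000 − ¥23,400 = ¥63,600
  Base: ¥1,237,000 − ¥63,600 = ¥1,173,400
  ¥1,173,400 × 18% = ¥211,212

¥211,212 > ¥132,830, so the minimum tax is the binding amount.

¥211,212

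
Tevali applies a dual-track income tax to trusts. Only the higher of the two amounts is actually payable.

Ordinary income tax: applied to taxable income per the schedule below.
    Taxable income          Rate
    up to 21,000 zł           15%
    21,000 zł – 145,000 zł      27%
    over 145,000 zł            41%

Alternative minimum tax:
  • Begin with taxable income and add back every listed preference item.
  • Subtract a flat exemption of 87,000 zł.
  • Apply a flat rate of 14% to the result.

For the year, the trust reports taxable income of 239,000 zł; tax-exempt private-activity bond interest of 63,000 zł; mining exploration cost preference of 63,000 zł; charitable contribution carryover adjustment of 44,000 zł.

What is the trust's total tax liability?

75,170 zł

Alternative minimum tax:
  Adjusted income: 239,000 zł + 63,000 zł + 63,000 zł + 44,000 zł = 409,000 zł
  Less exemption 87,000 zł → base 322,000 zł
  322,000 zł × 14% = 45,080 zł

Ordinary income tax:
  21,000 zł × 15% = 3,150 zł
  124,000 zł × 27% = 33,480 zł
  94,000 zł × 41% = 38,540 zł
  → 75,170 zł

75,170 zł > 45,080 zł, so the ordinary income tax governs.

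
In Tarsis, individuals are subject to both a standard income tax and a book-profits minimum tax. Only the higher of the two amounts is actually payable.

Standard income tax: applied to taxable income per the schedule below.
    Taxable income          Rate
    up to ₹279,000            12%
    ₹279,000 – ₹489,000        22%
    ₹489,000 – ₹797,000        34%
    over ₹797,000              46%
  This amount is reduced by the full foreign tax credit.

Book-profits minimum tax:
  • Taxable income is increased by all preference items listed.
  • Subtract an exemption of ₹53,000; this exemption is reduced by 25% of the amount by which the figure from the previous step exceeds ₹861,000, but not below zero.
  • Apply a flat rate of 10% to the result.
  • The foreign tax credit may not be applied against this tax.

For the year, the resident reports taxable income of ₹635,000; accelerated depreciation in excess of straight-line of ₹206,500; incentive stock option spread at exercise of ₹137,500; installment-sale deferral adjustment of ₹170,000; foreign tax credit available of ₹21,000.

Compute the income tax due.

Standard income tax:
  ₹279,000 × 12% = ₹33,480
  ₹210,000 × 22% = ₹46,200
  ₹146,000 × 34% = ₹49,640
  → ₹129,320
  Less foreign tax credit ₹21,000 → ₹108,320

Book-profits minimum tax:
  Adjusted income: ₹635,000 + ₹206,500 + ₹137,500 + ₹170,000 = ₹1,149,000
  Exemption: 25% × (₹1,149,000 − ₹861,000) = ₹72,000 ≥ ₹53,000, so the exemption is fully phased out
  Base: ₹1,149,000 − ₹0 = ₹1,149,000
  ₹1,149,000 × 10% = ₹114,900

₹114,900 > ₹108,320, so the book-profits minimum tax is the binding amount.

₹114,900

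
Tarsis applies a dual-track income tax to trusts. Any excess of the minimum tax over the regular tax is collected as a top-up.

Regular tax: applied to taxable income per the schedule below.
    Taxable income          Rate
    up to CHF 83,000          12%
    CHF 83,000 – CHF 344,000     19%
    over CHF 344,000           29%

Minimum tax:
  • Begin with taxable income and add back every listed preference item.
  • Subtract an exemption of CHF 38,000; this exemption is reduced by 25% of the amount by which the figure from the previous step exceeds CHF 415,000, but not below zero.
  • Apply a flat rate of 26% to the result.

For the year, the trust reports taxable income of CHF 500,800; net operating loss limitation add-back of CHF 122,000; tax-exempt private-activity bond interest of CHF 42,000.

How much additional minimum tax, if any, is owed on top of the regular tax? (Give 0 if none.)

CHF 67,826

Regular tax:
  CHF 83,000 × 12% = CHF 9,960
  CHF 261,000 × 19% = CHF 49,590
  CHF 156,800 × 29% = CHF 45,472
  → CHF 105,022

Minimum tax:
  Adjusted income: CHF 500,800 + CHF 122,000 + CHF 42,000 = CHF 664,800
  Exemption: 25% × (CHF 664,800 − CHF 415,000) = CHF 62,450 ≥ CHF 38,000, so the exemption is fully phased out
  Base: CHF 664,800 − CHF 0 = CHF 664,800
  CHF 664,800 × 26% = CHF 172,848

Excess of minimum tax over regular tax: CHF 172,848 − CHF 105,022 = CHF 67,826.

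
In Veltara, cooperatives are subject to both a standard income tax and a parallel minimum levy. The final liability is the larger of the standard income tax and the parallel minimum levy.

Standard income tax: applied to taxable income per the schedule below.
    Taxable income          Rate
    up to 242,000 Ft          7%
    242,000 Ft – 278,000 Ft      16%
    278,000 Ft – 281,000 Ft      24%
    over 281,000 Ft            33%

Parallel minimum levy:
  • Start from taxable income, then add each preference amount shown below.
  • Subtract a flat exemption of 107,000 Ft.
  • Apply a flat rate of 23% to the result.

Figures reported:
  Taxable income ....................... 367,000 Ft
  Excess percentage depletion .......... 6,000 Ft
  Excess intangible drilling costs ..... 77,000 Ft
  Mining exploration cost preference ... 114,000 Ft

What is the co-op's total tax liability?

Parallel minimum levy:
  Adjusted income: 367,000 Ft + 6,000 Ft + 77,000 Ft + 114,000 Ft = 564,000 Ft
  Less exemption 107,000 Ft → base 457,000 Ft
  457,000 Ft × 23% = 105,110 Ft

Standard income tax:
  242,000 Ft × 7% = 16,940 Ft
  36,000 Ft × 16% = 5,760 Ft
  3,000 Ft × 24% = 720 Ft
  86,000 Ft × 33% = 28,380 Ft
  → 51,800 Ft

105,110 Ft > 51,800 Ft, so the parallel minimum levy is the binding amount.

105,110 Ft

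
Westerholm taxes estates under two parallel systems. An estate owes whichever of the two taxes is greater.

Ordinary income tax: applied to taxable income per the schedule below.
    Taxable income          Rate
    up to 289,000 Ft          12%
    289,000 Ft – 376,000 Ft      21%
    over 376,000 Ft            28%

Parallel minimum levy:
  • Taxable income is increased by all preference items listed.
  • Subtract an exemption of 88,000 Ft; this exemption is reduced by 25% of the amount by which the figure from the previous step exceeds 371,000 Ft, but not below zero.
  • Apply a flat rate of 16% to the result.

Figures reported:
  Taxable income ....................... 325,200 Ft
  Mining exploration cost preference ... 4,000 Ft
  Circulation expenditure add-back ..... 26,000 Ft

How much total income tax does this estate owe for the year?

Parallel minimum levy:
  Adjusted income: 325,200 Ft + 4,000 Ft + 26,000 Ft = 355,200 Ft
  Exemption: 355,200 Ft ≤ 371,000 Ft, so full 88,000 Ft applies
  Base: 355,200 Ft − 88,000 Ft = 267,200 Ft
  267,200 Ft × 16% = 42,752 Ft

Ordinary income tax:
  289,000 Ft × 12% = 34,680 Ft
  36,200 Ft × 21% = 7,602 Ft
  → 42,282 Ft

42,752 Ft > 42,282 Ft, so the parallel minimum levy is the binding amount.

42,752 Ft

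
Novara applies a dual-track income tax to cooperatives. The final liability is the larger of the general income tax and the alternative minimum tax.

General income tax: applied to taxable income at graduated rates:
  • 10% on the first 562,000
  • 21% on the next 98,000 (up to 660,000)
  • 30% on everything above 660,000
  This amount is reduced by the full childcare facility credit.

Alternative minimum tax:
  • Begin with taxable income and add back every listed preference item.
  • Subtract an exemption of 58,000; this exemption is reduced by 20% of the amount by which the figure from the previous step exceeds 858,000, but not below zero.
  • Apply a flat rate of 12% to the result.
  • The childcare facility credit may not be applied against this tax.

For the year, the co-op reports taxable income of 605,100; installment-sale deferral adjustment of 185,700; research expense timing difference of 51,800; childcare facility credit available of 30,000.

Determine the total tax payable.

94,152

Alternative minimum tax:
  Adjusted income: 605,100 + 185,700 + 51,800 = 842,600
  Exemption: 842,600 ≤ 858,000, so full 58,000 applies
  Base: 842,600 − 58,000 = 784,600
  784,600 × 12% = 94,152

General income tax:
  562,000 × 10% = 56,200
  43,100 × 21% = 9,051
  → 65,251
  Less childcare facility credit 30,000 → 35,251

94,152 > 35,251, so the alternative minimum tax is the binding amount.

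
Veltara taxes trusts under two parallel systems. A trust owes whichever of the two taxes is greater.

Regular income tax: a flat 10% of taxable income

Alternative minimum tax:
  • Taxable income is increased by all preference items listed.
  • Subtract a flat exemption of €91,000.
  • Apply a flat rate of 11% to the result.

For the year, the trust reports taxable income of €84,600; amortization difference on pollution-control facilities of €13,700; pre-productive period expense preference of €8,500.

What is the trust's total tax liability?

€8,460

Regular income tax:
  €84,600 × 10% = €8,460

Alternative minimum tax:
  Adjusted income: €84,600 + €13,700 + €8,500 = €106,800
  Less exemption €91,000 → base €15,800
  €15,800 × 11% = €1,738

€8,460 > €1,738, so the regular income tax governs.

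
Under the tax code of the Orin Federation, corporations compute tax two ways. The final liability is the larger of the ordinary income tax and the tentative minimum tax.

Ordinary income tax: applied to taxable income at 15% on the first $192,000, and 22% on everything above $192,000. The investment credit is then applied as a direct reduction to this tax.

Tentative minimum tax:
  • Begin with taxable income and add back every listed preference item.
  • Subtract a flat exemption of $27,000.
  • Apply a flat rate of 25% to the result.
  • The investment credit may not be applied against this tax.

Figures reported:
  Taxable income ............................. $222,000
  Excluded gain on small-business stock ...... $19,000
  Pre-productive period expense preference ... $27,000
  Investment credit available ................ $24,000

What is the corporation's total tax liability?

$60,250

Ordinary income tax:
  $192,000 × 15% = $28,800
  $30,000 × 22% = $6,600
  → $35,400
  Less investment credit $24,000 → $11,400

Tentative minimum tax:
  Adjusted income: $222,000 + $19,000 + $27,000 = $268,000
  Less exemption $27,000 → base $241,000
  $241,000 × 25% = $60,250

$60,250 > $11,400, so the tentative minimum tax is the binding amount.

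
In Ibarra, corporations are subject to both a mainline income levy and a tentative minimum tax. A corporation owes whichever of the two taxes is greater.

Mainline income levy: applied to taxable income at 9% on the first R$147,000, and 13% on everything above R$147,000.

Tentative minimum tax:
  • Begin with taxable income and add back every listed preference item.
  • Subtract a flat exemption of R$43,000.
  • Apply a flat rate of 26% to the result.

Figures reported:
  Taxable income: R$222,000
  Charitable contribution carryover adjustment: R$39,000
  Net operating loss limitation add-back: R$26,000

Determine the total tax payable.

Mainline income levy:
  R$147,000 × 9% = R$13,230
  R$75,000 × 13% = R$9,750
  → R$22,980

Tentative minimum tax:
  Adjusted income: R$222,000 + R$39,000 + R$26,000 = R$287,000
  Less exemption R$43,000 → base R$244,000
  R$244,000 × 26% = R$63,440

R$63,440 > R$22,980, so the tentative minimum tax is the binding amount.

R$63,440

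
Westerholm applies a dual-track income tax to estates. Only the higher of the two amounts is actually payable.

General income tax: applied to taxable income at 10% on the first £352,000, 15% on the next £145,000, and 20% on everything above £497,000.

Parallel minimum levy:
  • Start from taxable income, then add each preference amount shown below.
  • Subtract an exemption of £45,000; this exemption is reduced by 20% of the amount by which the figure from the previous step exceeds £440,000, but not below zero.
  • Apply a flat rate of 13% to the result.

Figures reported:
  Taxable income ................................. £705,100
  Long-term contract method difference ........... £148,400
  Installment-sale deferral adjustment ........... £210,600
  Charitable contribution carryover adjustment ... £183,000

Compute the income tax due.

£162,123

General income tax:
  £352,000 × 10% = £35,200
  £145,000 × 15% = £21,750
  £208,100 × 20% = £41,620
  → £98,570

Parallel minimum levy:
  Adjusted income: £705,100 + £148,400 + £210,600 + £183,000 = £1,247,100
  Exemption: 20% × (£1,247,100 − £440,000) = £161,420 ≥ £45,000, so the exemption is fully phased out
  Base: £1,247,100 − £0 = £1,247,100
  £1,247,100 × 13% = £162,123

£162,123 > £98,570, so the parallel minimum levy is the binding amount.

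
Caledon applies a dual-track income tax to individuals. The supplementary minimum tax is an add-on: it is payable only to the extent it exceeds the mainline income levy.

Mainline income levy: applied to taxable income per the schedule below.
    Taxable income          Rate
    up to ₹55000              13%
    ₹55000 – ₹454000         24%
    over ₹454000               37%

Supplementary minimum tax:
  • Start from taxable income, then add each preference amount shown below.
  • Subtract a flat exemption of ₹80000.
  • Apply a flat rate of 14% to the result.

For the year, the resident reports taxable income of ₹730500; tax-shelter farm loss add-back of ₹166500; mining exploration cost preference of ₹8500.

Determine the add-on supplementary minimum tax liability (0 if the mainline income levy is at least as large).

₹0

Supplementary minimum tax:
  Adjusted income: ₹730500 + ₹166500 + ₹8500 = ₹905500
  Less exemption ₹80000 → base ₹825500
  ₹825500 × 14% = ₹115570

Mainline income levy:
  ₹55000 × 13% = ₹7150
  ₹399000 × 24% = ₹95760
  ₹276500 × 37% = ₹102305
  → ₹205215

₹115570 ≤ ₹205215, so no add-on is due.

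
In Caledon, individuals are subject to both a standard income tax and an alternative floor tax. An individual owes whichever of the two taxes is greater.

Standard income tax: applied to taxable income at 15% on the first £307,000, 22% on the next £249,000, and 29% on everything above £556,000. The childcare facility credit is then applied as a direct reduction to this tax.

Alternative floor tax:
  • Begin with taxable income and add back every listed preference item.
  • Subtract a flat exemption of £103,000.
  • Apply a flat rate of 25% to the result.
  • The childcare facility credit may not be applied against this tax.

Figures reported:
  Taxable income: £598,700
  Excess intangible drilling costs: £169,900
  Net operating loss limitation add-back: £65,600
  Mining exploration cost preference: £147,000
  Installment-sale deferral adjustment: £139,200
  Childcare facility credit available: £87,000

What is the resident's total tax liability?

£254,350

Alternative floor tax:
  Adjusted income: £598,700 + £169,900 + £65,600 + £147,000 + £139,200 = £1,120,400
  Less exemption £103,000 → base £1,017,400
  £1,017,400 × 25% = £254,350

Standard income tax:
  £307,000 × 15% = £46,050
  £249,000 × 22% = £54,780
  £42,700 × 29% = £12,383
  → £113,213
  Less childcare facility credit £87,000 → £26,213

£254,350 > £26,213, so the alternative floor tax is the binding amount.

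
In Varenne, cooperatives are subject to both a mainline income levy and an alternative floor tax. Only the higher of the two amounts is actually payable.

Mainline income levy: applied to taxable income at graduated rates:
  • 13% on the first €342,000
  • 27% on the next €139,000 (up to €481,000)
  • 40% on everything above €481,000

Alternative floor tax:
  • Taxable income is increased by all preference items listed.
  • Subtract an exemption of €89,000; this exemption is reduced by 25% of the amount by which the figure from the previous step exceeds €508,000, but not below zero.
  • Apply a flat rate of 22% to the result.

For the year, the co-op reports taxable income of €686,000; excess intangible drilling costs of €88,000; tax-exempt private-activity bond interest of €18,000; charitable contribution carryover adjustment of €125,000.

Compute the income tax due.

Mainline income levy:
  €342,000 × 13% = €44,460
  €139,000 × 27% = €37,530
  €205,000 × 40% = €82,000
  → €163,990

Alternative floor tax:
  Adjusted income: €686,000 + €88,000 + €18,000 + €125,000 = €917,000
  Exemption: 25% × (€917,000 − €508,000) = €102,250 ≥ €89,000, so the exemption is fully phased out
  Base: €917,000 − €0 = €917,000
  €917,000 × 22% = €201,740

€201,740 > €163,990, so the alternative floor tax is the binding amount.

€201,740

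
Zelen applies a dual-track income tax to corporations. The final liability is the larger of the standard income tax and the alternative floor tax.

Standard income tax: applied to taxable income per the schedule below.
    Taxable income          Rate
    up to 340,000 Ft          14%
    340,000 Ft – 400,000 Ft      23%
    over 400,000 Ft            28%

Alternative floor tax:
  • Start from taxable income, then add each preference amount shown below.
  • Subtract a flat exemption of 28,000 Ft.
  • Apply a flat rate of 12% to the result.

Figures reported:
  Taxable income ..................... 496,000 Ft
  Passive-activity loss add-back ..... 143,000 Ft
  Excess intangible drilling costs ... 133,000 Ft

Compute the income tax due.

Standard income tax:
  340,000 Ft × 14% = 47,600 Ft
  60,000 Ft × 23% = 13,800 Ft
  96,000 Ft × 28% = 26,880 Ft
  → 88,280 Ft

Alternative floor tax:
  Adjusted income: 496,000 Ft + 143,000 Ft + 133,000 Ft = 772,000 Ft
  Less exemption 28,000 Ft → base 744,000 Ft
  744,000 Ft × 12% = 89,280 Ft

89,280 Ft > 88,280 Ft, so the alternative floor tax is the binding amount.

89,280 Ft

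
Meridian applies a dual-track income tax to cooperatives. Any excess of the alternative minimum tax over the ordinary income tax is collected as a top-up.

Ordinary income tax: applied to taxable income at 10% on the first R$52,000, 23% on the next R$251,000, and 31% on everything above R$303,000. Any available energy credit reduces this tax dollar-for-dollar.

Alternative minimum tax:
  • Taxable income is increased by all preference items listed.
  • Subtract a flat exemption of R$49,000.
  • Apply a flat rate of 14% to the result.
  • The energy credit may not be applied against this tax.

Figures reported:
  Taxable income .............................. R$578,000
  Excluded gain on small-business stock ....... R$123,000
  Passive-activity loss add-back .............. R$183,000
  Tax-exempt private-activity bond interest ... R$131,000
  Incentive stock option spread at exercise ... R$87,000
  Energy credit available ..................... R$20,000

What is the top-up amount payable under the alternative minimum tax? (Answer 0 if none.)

Ordinary income tax:
  R$52,000 × 10% = R$5,200
  R$251,000 × 23% = R$57,730
  R$275,000 × 31% = R$85,250
  → R$148,180
  Less energy credit R$20,000 → R$128,180

Alternative minimum tax:
  Adjusted income: R$578,000 + R$123,000 + R$183,000 + R$131,000 + R$87,000 = R$1,102,000
  Less exemption R$49,000 → base R$1,053,000
  R$1,053,000 × 14% = R$147,420

Excess of alternative minimum tax over ordinary income tax: R$147,420 − R$128,180 = R$19,240.

R$19,240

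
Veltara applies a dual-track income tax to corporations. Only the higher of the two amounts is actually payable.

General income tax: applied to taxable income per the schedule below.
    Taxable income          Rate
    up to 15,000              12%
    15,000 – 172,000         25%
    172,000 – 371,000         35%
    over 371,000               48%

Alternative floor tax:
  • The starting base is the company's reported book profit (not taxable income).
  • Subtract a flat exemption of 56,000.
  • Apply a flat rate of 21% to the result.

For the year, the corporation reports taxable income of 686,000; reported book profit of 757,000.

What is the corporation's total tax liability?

General income tax:
  15,000 × 12% = 1,800
  157,000 × 25% = 39,250
  199,000 × 35% = 69,650
  315,000 × 48% = 151,200
  → 261,900

Alternative floor tax:
  Base (reported book profit): 757,000
  Less exemption 56,000 → base 701,000
  701,000 × 21% = 147,210

261,900 > 147,210, so the general income tax governs.

261,900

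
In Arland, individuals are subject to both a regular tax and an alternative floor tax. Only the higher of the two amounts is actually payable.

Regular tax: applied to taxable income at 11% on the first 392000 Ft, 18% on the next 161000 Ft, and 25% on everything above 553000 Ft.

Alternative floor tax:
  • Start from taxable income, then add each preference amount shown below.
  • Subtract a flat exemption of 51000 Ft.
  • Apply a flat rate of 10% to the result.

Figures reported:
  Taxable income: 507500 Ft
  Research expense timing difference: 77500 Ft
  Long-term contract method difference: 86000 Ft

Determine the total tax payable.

63910 Ft

Alternative floor tax:
  Adjusted income: 507500 Ft + 77500 Ft + 86000 Ft = 671000 Ft
  Less exemption 51000 Ft → base 620000 Ft
  620000 Ft × 10% = 62000 Ft

Regular tax:
  392000 Ft × 11% = 43120 Ft
  115500 Ft × 18% = 20790 Ft
  → 63910 Ft

63910 Ft > 62000 Ft, so the regular tax governs.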